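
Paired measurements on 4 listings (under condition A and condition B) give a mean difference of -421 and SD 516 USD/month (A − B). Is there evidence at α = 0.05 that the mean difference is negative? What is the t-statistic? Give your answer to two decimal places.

-1.63

H0: μ_d = 0; H1: μ_d < 0 (paired t-test on the differences, left-tailed).
t = d̄/(s_d/√n) = -421/(516/√4) = -1.63
df = n − 1 = 3
p-value = P(T ≤ -1.63) ≈ 0.101
Since p ≈ 0.101 > α = 0.05, fail to reject H0; the evidence is not statistically significant.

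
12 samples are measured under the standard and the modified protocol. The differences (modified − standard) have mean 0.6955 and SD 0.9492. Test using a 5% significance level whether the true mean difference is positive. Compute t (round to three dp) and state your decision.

H0: μ_d = 0; H1: μ_d > 0 (paired t-test on the differences, right-tailed).
t = d̄/(s_d/√n) = 0.6955/(0.9492/√12) = 2.538
df = n − 1 = 11
p-value = P(T ≥ 2.538) ≈ 0.0138
Since p ≈ 0.0138 < α = 0.05, reject H0; the evidence is statistically significant.

t = 2.538; reject H0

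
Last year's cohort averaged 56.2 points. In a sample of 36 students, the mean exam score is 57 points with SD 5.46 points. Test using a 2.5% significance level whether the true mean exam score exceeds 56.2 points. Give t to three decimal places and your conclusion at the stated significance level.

t = 0.879; fail to reject H0

H0: μ = 56.2; H1: μ > 56.2 (one-sample t-test, right-tailed).
t = (x̄ − μ₀)/(s/√n) = (57 − 56.2)/(5.46/√36) = 0.879
df = n − 1 = 35
p-value = P(T ≥ 0.879) ≈ 0.1927
Since p ≈ 0.1927 > α = 0.025, fail to reject H0; the evidence is not statistically significant.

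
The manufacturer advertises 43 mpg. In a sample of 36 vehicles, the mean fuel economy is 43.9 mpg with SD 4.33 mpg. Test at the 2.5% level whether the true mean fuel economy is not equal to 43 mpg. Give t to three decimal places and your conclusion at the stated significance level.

H0: μ = 43; H1: μ ≠ 43 (one-sample t-test, two-sided).
t = (x̄ − μ₀)/(s/√n) = (43.9 − 43)/(4.33/√36) = 1.247
df = n − 1 = 35
Two-sided p-value ≈ 0.2206
Since p ≈ 0.2206 > α = 0.025, fail to reject H0; the evidence is not statistically significant.

t = 1.247; fail to reject H0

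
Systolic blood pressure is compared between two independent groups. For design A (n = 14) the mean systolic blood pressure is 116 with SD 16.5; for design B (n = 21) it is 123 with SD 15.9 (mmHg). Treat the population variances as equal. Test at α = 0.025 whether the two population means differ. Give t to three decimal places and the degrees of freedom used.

t = -1.257, df = 33

Let group 1 = design A, group 2 = design B. H0: μ_1 = μ_2; H1: μ_1 ≠ μ_2 (two-sample pooled-variance t-test, two-sided).
s_p² = [(14−1)·16.5² + (21−1)·15.9²]/(14+21−2) = 260.468
t = (116 − 123)/√[260.468·(1/14 + 1/21)] = -1.257
df = n₁ + n₂ − 2 = 33
Two-sided p-value ≈ 0.2176
Since p ≈ 0.2176 > α = 0.025, fail to reject H0; the data do not provide sufficient evidence against H0.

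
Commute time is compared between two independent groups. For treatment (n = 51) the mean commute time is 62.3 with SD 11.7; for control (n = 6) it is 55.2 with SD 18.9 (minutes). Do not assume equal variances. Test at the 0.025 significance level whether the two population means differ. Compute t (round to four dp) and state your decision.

t = 0.9001; fail to reject H0

Let group 1 = treatment, group 2 = control. H0: μ_1 = μ_2; H1: μ_1 ≠ μ_2 (Welch's two-sample t-test, two-sided).
t = (x̄_1 − x̄_2)/√(s_1²/n_1 + s_2²/n_2) = (62.3 − 55.2)/√(11.7²/51 + 18.9²/6) = 0.9001
Welch–Satterthwaite df ≈ 5.46
Two-sided p-value ≈ 0.406
Since p ≈ 0.406 > α = 0.025, fail to reject H0; the data do not provide sufficient evidence against H0.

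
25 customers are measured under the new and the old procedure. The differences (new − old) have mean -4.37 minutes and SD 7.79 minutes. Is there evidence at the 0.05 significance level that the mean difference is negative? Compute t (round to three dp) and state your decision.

t = -2.805; reject H0

H0: μ_d = 0; H1: μ_d < 0 (paired t-test on the differences, left-tailed).
t = d̄/(s_d/√n) = -4.37/(7.79/√25) = -2.805
df = n − 1 = 24
p-value = P(T ≤ -2.805) ≈ 0.0049
Since p ≈ 0.0049 < α = 0.05, reject H0; the data support H1.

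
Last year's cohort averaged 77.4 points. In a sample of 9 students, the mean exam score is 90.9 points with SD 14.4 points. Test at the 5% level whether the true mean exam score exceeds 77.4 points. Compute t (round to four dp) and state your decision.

t = 2.8125; reject H0

H0: μ = 77.4; H1: μ > 77.4 (one-sample t-test, right-tailed).
t = (x̄ − μ₀)/(s/√n) = (90.9 − 77.4)/(14.4/√9) = 2.8125
df = n − 1 = 8
p-value = P(T ≥ 2.8125) ≈ 0.0114
Since p ≈ 0.0114 < α = 0.05, reject H0; the data support H1.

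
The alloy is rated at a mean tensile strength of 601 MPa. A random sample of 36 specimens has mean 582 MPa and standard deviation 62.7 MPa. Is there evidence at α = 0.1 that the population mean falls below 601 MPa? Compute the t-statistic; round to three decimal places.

H0: μ = 601; H1: μ < 601 (one-sample t-test, left-tailed).
t = (x̄ − μ₀)/(s/√n) = (582 − 601)/(62.7/√36) = -1.818
df = n − 1 = 35
p-value = P(T ≤ -1.818) ≈ 0.039
Since p ≈ 0.039 < α = 0.1, reject H0; the data support H1.

-1.818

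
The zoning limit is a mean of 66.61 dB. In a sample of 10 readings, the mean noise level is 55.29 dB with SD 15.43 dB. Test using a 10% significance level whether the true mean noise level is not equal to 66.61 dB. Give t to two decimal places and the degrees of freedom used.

t = -2.32, df = 9

H0: μ = 66.61; H1: μ ≠ 66.61 (one-sample t-test, two-sided).
t = (x̄ − μ₀)/(s/√n) = (55.29 − 66.61)/(15.43/√10) = -2.32
df = n − 1 = 9
Two-sided p-value ≈ 0.0455
Since p ≈ 0.0455 < α = 0.1, reject H0; the evidence is statistically significant.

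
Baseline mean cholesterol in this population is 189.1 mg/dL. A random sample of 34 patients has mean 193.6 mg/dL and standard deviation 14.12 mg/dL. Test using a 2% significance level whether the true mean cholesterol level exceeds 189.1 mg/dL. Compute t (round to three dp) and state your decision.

H0: μ = 189.1; H1: μ > 189.1 (one-sample t-test, right-tailed).
t = (x̄ − μ₀)/(s/√n) = (193.6 − 189.1)/(14.12/√34) = 1.858
df = n − 1 = 33
p-value = P(T ≥ 1.858) ≈ 0.0360
Since p ≈ 0.0360 > α = 0.02, fail to reject H0; the evidence is not statistically significant.

t = 1.858; fail to reject H0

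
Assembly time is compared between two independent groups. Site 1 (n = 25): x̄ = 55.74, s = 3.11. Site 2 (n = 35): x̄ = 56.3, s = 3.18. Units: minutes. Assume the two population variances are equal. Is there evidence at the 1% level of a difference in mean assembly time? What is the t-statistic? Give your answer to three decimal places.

Let group 1 = site 1, group 2 = site 2. H0: μ_1 = μ_2; H1: μ_1 ≠ μ_2 (two-sample pooled-variance t-test, two-sided).
s_p² = [(25−1)·3.11² + (35−1)·3.18²]/(25+35−2) = 9.93021
t = (55.74 − 56.3)/√[9.93021·(1/25 + 1/35)] = -0.679
df = n₁ + n₂ − 2 = 58
Two-sided p-value ≈ 0.500
Since p ≈ 0.500 > α = 0.01, fail to reject H0; the evidence is not statistically significant.

-0.679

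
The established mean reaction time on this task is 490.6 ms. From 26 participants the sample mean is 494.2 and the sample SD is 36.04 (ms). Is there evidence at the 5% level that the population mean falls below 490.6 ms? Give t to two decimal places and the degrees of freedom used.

H0: μ = 490.6; H1: μ < 490.6 (one-sample t-test, left-tailed).
t = (x̄ − μ₀)/(s/√n) = (494.2 − 490.6)/(36.04/√26) = 0.51
df = n − 1 = 25
p-value = P(T ≤ 0.51) ≈ 0.693
Since p ≈ 0.693 > α = 0.05, fail to reject H0; the data do not provide sufficient evidence against H0.

t = 0.51, df = 25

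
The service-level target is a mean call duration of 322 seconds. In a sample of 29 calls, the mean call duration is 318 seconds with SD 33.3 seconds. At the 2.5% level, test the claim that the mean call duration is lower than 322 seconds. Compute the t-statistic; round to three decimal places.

-0.647

H0: μ = 322; H1: μ < 322 (one-sample t-test, left-tailed).
t = (x̄ − μ₀)/(s/√n) = (318 − 322)/(33.3/√29) = -0.647
df = n − 1 = 28
p-value = P(T ≤ -0.647) ≈ 0.2615
Since p ≈ 0.2615 > α = 0.025, fail to reject H0; the data do not provide sufficient evidence against H0.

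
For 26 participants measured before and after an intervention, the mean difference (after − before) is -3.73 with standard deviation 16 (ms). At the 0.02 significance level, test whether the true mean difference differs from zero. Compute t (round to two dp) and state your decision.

t = -1.19; fail to reject H0

H0: μ_d = 0; H1: μ_d ≠ 0 (paired t-test on the differences, two-sided).
t = d̄/(s_d/√n) = -3.73/(16/√26) = -1.19
df = n − 1 = 25
Two-sided p-value ≈ 0.2457
Since p ≈ 0.2457 > α = 0.02, fail to reject H0; the data do not provide sufficient evidence against H0.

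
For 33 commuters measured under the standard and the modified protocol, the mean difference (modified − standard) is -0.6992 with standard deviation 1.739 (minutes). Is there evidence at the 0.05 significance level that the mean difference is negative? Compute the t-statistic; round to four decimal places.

H0: μ_d = 0; H1: μ_d < 0 (paired t-test on the differences, left-tailed).
t = d̄/(s_d/√n) = -0.6992/(1.739/√33) = -2.3097
df = n − 1 = 32
p-value = P(T ≤ -2.3097) ≈ 0.0138
Since p ≈ 0.0138 < α = 0.05, reject H0; the evidence is statistically significant.

-2.3097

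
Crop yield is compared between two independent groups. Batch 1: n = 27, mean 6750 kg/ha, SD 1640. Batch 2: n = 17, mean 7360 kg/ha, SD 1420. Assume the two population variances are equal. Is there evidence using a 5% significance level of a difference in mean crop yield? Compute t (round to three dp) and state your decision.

t = -1.263; fail to reject H0

Let group 1 = batch 1, group 2 = batch 2. H0: μ_1 = μ_2; H1: μ_1 ≠ μ_2 (two-sample pooled-variance t-test, two-sided).
s_p² = [(27−1)·1640² + (17−1)·1420²]/(27+17−2) = 2433140
t = (6750 − 7360)/√[2433140·(1/27 + 1/17)] = -1.263
df = n₁ + n₂ − 2 = 42
Two-sided p-value ≈ 0.214
Since p ≈ 0.214 > α = 0.05, fail to reject H0; the data do not provide sufficient evidence against H0.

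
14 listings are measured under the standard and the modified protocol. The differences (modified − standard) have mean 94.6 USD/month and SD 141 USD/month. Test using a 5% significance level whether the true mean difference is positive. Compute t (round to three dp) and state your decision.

H0: μ_d = 0; H1: μ_d > 0 (paired t-test on the differences, right-tailed).
t = d̄/(s_d/√n) = 94.6/(141/√14) = 2.510
df = n − 1 = 13
p-value = P(T ≥ 2.510) ≈ 0.013
Since p ≈ 0.013 < α = 0.05, reject H0; the data support H1.

t = 2.510; reject H0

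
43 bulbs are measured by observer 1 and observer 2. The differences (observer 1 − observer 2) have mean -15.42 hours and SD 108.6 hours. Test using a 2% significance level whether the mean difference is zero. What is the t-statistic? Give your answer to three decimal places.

H0: μ_d = 0; H1: μ_d ≠ 0 (paired t-test on the differences, two-sided).
t = d̄/(s_d/√n) = -15.42/(108.6/√43) = -0.931
df = n − 1 = 42
Two-sided p-value ≈ 0.3571
Since p ≈ 0.3571 > α = 0.02, fail to reject H0; the data do not provide sufficient evidence against H0.

-0.931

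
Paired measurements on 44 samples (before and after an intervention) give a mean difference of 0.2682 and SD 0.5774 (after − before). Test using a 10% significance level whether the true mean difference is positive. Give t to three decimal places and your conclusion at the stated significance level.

t = 3.081; reject H0

H0: μ_d = 0; H1: μ_d > 0 (paired t-test on the differences, right-tailed).
t = d̄/(s_d/√n) = 0.2682/(0.5774/√44) = 3.081
df = n − 1 = 43
p-value = P(T ≥ 3.081) ≈ 0.002
Since p ≈ 0.002 < α = 0.1, reject H0; the data support H1.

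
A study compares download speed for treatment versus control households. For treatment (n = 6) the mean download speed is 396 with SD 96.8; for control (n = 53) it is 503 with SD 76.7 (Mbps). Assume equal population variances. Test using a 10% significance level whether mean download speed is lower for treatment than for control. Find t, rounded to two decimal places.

-3.16

Let group 1 = treatment, group 2 = control. H0: μ_1 = μ_2; H1: μ_1 < μ_2 (two-sample pooled-variance t-test, left-tailed).
s_p² = [(6−1)·96.8² + (53−1)·76.7²]/(6+53−2) = 6188.8
t = (396 − 503)/√[6188.8·(1/6 + 1/53)] = -3.16
df = n₁ + n₂ − 2 = 57
p-value = P(T ≤ -3.16) ≈ 0.0013
Since p ≈ 0.0013 < α = 0.1, reject H0; the evidence is statistically significant.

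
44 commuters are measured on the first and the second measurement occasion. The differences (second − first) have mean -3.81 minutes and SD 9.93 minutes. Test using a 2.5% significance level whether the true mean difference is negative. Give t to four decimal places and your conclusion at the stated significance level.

H0: μ_d = 0; H1: μ_d < 0 (paired t-test on the differences, left-tailed).
t = d̄/(s_d/√n) = -3.81/(9.93/√44) = -2.5451
df = n − 1 = 43
p-value = P(T ≤ -2.5451) ≈ 0.0073
Since p ≈ 0.0073 < α = 0.025, reject H0; the evidence is statistically significant.

t = -2.5451; reject H0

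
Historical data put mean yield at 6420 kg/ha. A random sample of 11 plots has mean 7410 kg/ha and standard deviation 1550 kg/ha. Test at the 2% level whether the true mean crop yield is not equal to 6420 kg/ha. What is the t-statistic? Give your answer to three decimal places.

H0: μ = 6420; H1: μ ≠ 6420 (one-sample t-test, two-sided).
t = (x̄ − μ₀)/(s/√n) = (7410 − 6420)/(1550/√11) = 2.118
df = n − 1 = 10
Two-sided p-value ≈ 0.060
Since p ≈ 0.060 > α = 0.02, fail to reject H0; the data do not provide sufficient evidence against H0.

2.118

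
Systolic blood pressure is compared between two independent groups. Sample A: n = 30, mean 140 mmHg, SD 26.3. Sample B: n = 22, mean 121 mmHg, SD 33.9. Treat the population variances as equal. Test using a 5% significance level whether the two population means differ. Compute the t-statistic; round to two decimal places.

2.28

Let group 1 = sample A, group 2 = sample B. H0: μ_1 = μ_2; H1: μ_1 ≠ μ_2 (two-sample pooled-variance t-test, two-sided).
s_p² = [(30−1)·26.3² + (22−1)·33.9²]/(30+22−2) = 883.848
t = (140 − 121)/√[883.848·(1/30 + 1/22)] = 2.28
df = n₁ + n₂ − 2 = 50
Two-sided p-value ≈ 0.027
Since p ≈ 0.027 < α = 0.05, reject H0; the data support H1.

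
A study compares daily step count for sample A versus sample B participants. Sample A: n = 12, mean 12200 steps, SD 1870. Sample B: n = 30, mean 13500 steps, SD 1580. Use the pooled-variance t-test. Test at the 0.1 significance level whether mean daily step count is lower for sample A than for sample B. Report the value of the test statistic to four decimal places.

Let group 1 = sample A, group 2 = sample B. H0: μ_1 = μ_2; H1: μ_1 < μ_2 (two-sample pooled-variance t-test, left-tailed).
s_p² = [(12−1)·1870² + (30−1)·1580²]/(12+30−2) = 2771540
t = (12200 − 13500)/√[2771540·(1/12 + 1/30)] = -2.2862
df = n₁ + n₂ − 2 = 40
p-value = P(T ≤ -2.2862) ≈ 0.0138
Since p ≈ 0.0138 < α = 0.1, reject H0; the data support H1.

-2.2862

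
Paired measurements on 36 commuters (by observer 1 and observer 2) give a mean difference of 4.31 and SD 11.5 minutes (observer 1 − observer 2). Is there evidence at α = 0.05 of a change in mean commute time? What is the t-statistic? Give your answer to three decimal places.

H0: μ_d = 0; H1: μ_d ≠ 0 (paired t-test on the differences, two-sided).
t = d̄/(s_d/√n) = 4.31/(11.5/√36) = 2.249
df = n − 1 = 35
Two-sided p-value ≈ 0.0309
Since p ≈ 0.0309 < α = 0.05, reject H0; the evidence is statistically significant.

2.249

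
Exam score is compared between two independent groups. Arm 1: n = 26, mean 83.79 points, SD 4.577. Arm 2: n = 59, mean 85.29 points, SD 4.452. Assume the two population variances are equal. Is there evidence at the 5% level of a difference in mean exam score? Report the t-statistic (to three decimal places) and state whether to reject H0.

Let group 1 = arm 1, group 2 = arm 2. H0: μ_1 = μ_2; H1: μ_1 ≠ μ_2 (two-sample pooled-variance t-test, two-sided).
s_p² = [(26−1)·4.577² + (59−1)·4.452²]/(26+59−2) = 20.1603
t = (83.79 − 85.29)/√[20.1603·(1/26 + 1/59)] = -1.419
df = n₁ + n₂ − 2 = 83
Two-sided p-value ≈ 0.1596
Since p ≈ 0.1596 > α = 0.05, fail to reject H0; the data do not provide sufficient evidence against H0.

t = -1.419; fail to reject H0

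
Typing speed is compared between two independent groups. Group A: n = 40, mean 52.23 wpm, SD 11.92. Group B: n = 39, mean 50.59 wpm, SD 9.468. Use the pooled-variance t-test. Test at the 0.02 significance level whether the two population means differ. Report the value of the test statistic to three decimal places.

Let group 1 = group A, group 2 = group B. H0: μ_1 = μ_2; H1: μ_1 ≠ μ_2 (two-sample pooled-variance t-test, two-sided).
s_p² = [(40−1)·11.92² + (39−1)·9.468²]/(40+39−2) = 116.205
t = (52.23 − 50.59)/√[116.205·(1/40 + 1/39)] = 0.676
df = n₁ + n₂ − 2 = 77
Two-sided p-value ≈ 0.5010
Since p ≈ 0.5010 > α = 0.02, fail to reject H0; the evidence is not statistically significant.

0.676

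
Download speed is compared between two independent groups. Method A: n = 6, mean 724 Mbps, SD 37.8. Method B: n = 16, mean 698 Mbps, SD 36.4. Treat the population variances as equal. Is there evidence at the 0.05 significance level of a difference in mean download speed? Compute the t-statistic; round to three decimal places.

Let group 1 = method A, group 2 = method B. H0: μ_1 = μ_2; H1: μ_1 ≠ μ_2 (two-sample pooled-variance t-test, two-sided).
s_p² = [(6−1)·37.8² + (16−1)·36.4²]/(6+16−2) = 1350.93
t = (724 − 698)/√[1350.93·(1/6 + 1/16)] = 1.478
df = n₁ + n₂ − 2 = 20
Two-sided p-value ≈ 0.155
Since p ≈ 0.155 > α = 0.05, fail to reject H0; the evidence is not statistically significant.

1.478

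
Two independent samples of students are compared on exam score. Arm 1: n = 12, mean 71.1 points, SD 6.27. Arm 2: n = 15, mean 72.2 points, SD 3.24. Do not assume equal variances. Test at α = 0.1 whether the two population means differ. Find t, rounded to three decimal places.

Let group 1 = arm 1, group 2 = arm 2. H0: μ_1 = μ_2; H1: μ_1 ≠ μ_2 (Welch's two-sample t-test, two-sided).
t = (x̄_1 − x̄_2)/√(s_1²/n_1 + s_2²/n_2) = (71.1 − 72.2)/√(6.27²/12 + 3.24²/15) = -0.552
Welch–Satterthwaite df ≈ 15.64
Two-sided p-value ≈ 0.589
Since p ≈ 0.589 > α = 0.1, fail to reject H0; the data do not provide sufficient evidence against H0.

-0.552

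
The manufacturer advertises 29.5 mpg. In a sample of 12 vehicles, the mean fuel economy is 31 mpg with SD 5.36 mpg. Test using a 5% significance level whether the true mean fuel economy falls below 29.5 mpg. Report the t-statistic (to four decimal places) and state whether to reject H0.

H0: μ = 29.5; H1: μ < 29.5 (one-sample t-test, left-tailed).
t = (x̄ − μ₀)/(s/√n) = (31 − 29.5)/(5.36/√12) = 0.9694
df = n − 1 = 11
p-value = P(T ≤ 0.9694) ≈ 0.823
Since p ≈ 0.823 > α = 0.05, fail to reject H0; the evidence is not statistically significant.

t = 0.9694; fail to reject H0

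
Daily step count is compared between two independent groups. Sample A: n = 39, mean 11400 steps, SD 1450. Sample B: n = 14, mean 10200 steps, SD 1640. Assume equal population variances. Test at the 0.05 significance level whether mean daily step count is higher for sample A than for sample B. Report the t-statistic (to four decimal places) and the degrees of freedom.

Let group 1 = sample A, group 2 = sample B. H0: μ_1 = μ_2; H1: μ_1 > μ_2 (two-sample pooled-variance t-test, right-tailed).
s_p² = [(39−1)·1450² + (14−1)·1640²]/(39+14−2) = 2252150
t = (11400 − 10200)/√[2252150·(1/39 + 1/14)] = 2.5665
df = n₁ + n₂ − 2 = 51
p-value = P(T ≥ 2.5665) ≈ 0.007
Since p ≈ 0.007 < α = 0.05, reject H0; the evidence is statistically significant.

t = 2.5665, df = 51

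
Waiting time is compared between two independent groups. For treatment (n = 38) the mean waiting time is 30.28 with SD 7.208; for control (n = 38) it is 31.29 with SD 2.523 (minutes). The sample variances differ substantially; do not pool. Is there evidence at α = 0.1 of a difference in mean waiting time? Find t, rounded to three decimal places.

-0.815

Let group 1 = treatment, group 2 = control. H0: μ_1 = μ_2; H1: μ_1 ≠ μ_2 (Welch's two-sample t-test, two-sided).
t = (x̄_1 − x̄_2)/√(s_1²/n_1 + s_2²/n_2) = (30.28 − 31.29)/√(7.208²/38 + 2.523²/38) = -0.815
Welch–Satterthwaite df ≈ 45.93
Two-sided p-value ≈ 0.4191
Since p ≈ 0.4191 > α = 0.1, fail to reject H0; the evidence is not statistically significant.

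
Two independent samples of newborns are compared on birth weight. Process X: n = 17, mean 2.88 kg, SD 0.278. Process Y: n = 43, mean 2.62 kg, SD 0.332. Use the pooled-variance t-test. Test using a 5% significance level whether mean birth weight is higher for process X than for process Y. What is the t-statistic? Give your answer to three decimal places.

Let group 1 = process X, group 2 = process Y. H0: μ_1 = μ_2; H1: μ_1 > μ_2 (two-sample pooled-variance t-test, right-tailed).
s_p² = [(17−1)·0.278² + (43−1)·0.332²]/(17+43−2) = 0.101137
t = (2.88 − 2.62)/√[0.101137·(1/17 + 1/43)] = 2.854
df = n₁ + n₂ − 2 = 58
p-value = P(T ≥ 2.854) ≈ 0.003
Since p ≈ 0.003 < α = 0.05, reject H0; the data support H1.

2.854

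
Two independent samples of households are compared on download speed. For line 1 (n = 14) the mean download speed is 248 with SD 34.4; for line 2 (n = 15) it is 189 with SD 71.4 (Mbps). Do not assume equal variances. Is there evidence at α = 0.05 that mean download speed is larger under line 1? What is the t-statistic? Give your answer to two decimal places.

2.86

Let group 1 = line 1, group 2 = line 2. H0: μ_1 = μ_2; H1: μ_1 > μ_2 (Welch's two-sample t-test, right-tailed).
t = (x̄_1 − x̄_2)/√(s_1²/n_1 + s_2²/n_2) = (248 − 189)/√(34.4²/14 + 71.4²/15) = 2.86
Welch–Satterthwaite df ≈ 20.47
p-value = P(T ≥ 2.86) ≈ 0.005
Since p ≈ 0.005 < α = 0.05, reject H0; the evidence is statistically significant.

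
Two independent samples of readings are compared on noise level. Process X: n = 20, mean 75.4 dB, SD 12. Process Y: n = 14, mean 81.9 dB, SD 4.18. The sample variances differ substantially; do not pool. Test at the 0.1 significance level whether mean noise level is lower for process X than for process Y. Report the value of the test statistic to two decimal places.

Let group 1 = process X, group 2 = process Y. H0: μ_1 = μ_2; H1: μ_1 < μ_2 (Welch's two-sample t-test, left-tailed).
t = (x̄_1 − x̄_2)/√(s_1²/n_1 + s_2²/n_2) = (75.4 − 81.9)/√(12²/20 + 4.18²/14) = -2.24
Welch–Satterthwaite df ≈ 25.06
p-value = P(T ≤ -2.24) ≈ 0.017
Since p ≈ 0.017 < α = 0.1, reject H0; the evidence is statistically significant.

-2.24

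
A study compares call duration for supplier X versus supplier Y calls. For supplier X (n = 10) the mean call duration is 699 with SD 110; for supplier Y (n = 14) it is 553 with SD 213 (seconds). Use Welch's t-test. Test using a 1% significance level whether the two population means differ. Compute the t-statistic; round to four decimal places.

2.1885

Let group 1 = supplier X, group 2 = supplier Y. H0: μ_1 = μ_2; H1: μ_1 ≠ μ_2 (Welch's two-sample t-test, two-sided).
t = (x̄_1 − x̄_2)/√(s_1²/n_1 + s_2²/n_2) = (699 − 553)/√(110²/10 + 213²/14) = 2.1885
Welch–Satterthwaite df ≈ 20.41
Two-sided p-value ≈ 0.040
Since p ≈ 0.040 > α = 0.01, fail to reject H0; the data do not provide sufficient evidence against H0.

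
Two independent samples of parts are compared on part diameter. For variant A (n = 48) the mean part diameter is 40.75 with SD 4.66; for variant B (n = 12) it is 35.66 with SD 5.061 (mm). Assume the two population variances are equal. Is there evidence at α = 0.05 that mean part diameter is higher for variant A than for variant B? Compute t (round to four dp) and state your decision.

t = 3.3281; reject H0

Let group 1 = variant A, group 2 = variant B. H0: μ_1 = μ_2; H1: μ_1 > μ_2 (two-sample pooled-variance t-test, right-tailed).
s_p² = [(48−1)·4.66² + (12−1)·5.061²]/(48+12−2) = 22.4549
t = (40.75 − 35.66)/√[22.4549·(1/48 + 1/12)] = 3.3281
df = n₁ + n₂ − 2 = 58
p-value = P(T ≥ 3.3281) ≈ 0.0008
Since p ≈ 0.0008 < α = 0.05, reject H0; the data support H1.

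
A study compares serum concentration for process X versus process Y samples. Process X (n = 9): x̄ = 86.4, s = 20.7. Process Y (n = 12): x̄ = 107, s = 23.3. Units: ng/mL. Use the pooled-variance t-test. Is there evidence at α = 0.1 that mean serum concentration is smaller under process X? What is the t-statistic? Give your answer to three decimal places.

-2.100

Let group 1 = process X, group 2 = process Y. H0: μ_1 = μ_2; H1: μ_1 < μ_2 (two-sample pooled-variance t-test, left-tailed).
s_p² = [(9−1)·20.7² + (12−1)·23.3²]/(9+12−2) = 494.722
t = (86.4 − 107)/√[494.722·(1/9 + 1/12)] = -2.100
df = n₁ + n₂ − 2 = 19
p-value = P(T ≤ -2.100) ≈ 0.025
Since p ≈ 0.025 < α = 0.1, reject H0; the data support H1.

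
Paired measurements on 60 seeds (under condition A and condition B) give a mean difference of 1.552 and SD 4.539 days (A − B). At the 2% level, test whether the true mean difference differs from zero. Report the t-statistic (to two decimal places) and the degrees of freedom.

H0: μ_d = 0; H1: μ_d ≠ 0 (paired t-test on the differences, two-sided).
t = d̄/(s_d/√n) = 1.552/(4.539/√60) = 2.65
df = n − 1 = 59
Two-sided p-value ≈ 0.0104
Since p ≈ 0.0104 < α = 0.02, reject H0; the evidence is statistically significant.

t = 2.65, df = 59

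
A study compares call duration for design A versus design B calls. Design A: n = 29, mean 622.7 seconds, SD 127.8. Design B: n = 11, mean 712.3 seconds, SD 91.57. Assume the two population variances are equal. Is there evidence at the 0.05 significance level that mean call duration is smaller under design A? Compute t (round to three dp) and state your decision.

t = -2.120; reject H0

Let group 1 = design A, group 2 = design B. H0: μ_1 = μ_2; H1: μ_1 < μ_2 (two-sample pooled-variance t-test, left-tailed).
s_p² = [(29−1)·127.8² + (11−1)·91.57²]/(29+11−2) = 14241.3
t = (622.7 − 712.3)/√[14241.3·(1/29 + 1/11)] = -2.120
df = n₁ + n₂ − 2 = 38
p-value = P(T ≤ -2.120) ≈ 0.0203
Since p ≈ 0.0203 < α = 0.05, reject H0; the evidence is statistically significant.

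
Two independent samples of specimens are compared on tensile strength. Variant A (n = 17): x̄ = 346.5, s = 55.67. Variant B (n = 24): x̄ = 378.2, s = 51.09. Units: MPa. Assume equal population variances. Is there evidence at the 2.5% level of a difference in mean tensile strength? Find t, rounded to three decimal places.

Let group 1 = variant A, group 2 = variant B. H0: μ_1 = μ_2; H1: μ_1 ≠ μ_2 (two-sample pooled-variance t-test, two-sided).
s_p² = [(17−1)·55.67² + (24−1)·51.09²]/(17+24−2) = 2810.79
t = (346.5 − 378.2)/√[2810.79·(1/17 + 1/24)] = -1.886
df = n₁ + n₂ − 2 = 39
Two-sided p-value ≈ 0.0667
Since p ≈ 0.0667 > α = 0.025, fail to reject H0; the evidence is not statistically significant.

-1.886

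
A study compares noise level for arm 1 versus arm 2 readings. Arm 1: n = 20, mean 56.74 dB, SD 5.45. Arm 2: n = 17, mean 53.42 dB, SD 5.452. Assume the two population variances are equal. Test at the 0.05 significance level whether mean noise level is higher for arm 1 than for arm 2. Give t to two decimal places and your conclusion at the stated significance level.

t = 1.85; reject H0

Let group 1 = arm 1, group 2 = arm 2. H0: μ_1 = μ_2; H1: μ_1 > μ_2 (two-sample pooled-variance t-test, right-tailed).
s_p² = [(20−1)·5.45² + (17−1)·5.452²]/(20+17−2) = 29.7125
t = (56.74 − 53.42)/√[29.7125·(1/20 + 1/17)] = 1.85
df = n₁ + n₂ − 2 = 35
p-value = P(T ≥ 1.85) ≈ 0.0367
Since p ≈ 0.0367 < α = 0.05, reject H0; the data support H1.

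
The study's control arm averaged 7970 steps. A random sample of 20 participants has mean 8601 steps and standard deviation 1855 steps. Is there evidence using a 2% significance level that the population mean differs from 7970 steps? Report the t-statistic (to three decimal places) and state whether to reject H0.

H0: μ = 7970; H1: μ ≠ 7970 (one-sample t-test, two-sided).
t = (x̄ − μ₀)/(s/√n) = (8601 − 7970)/(1855/√20) = 1.521
df = n − 1 = 19
Two-sided p-value ≈ 0.145
Since p ≈ 0.145 > α = 0.02, fail to reject H0; the data do not provide sufficient evidence against H0.

t = 1.521; fail to reject H0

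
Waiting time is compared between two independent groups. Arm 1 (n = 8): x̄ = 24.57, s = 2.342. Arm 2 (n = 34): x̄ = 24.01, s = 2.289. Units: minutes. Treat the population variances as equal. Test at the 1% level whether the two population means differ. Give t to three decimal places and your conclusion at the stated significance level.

t = 0.620; fail to reject H0

Let group 1 = arm 1, group 2 = arm 2. H0: μ_1 = μ_2; H1: μ_1 ≠ μ_2 (two-sample pooled-variance t-test, two-sided).
s_p² = [(8−1)·2.342² + (34−1)·2.289²]/(8+34−2) = 5.28247
t = (24.57 − 24.01)/√[5.28247·(1/8 + 1/34)] = 0.620
df = n₁ + n₂ − 2 = 40
Two-sided p-value ≈ 0.539
Since p ≈ 0.539 > α = 0.01, fail to reject H0; the evidence is not statistically significant.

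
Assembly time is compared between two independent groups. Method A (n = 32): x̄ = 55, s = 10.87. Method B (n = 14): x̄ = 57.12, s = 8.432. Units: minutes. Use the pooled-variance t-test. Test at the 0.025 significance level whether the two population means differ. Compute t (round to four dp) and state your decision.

Let group 1 = method A, group 2 = method B. H0: μ_1 = μ_2; H1: μ_1 ≠ μ_2 (two-sample pooled-variance t-test, two-sided).
s_p² = [(32−1)·10.87² + (14−1)·8.432²]/(32+14−2) = 104.253
t = (55 − 57.12)/√[104.253·(1/32 + 1/14)] = -0.6480
df = n₁ + n₂ − 2 = 44
Two-sided p-value ≈ 0.5204
Since p ≈ 0.5204 > α = 0.025, fail to reject H0; the evidence is not statistically significant.

t = -0.6480; fail to reject H0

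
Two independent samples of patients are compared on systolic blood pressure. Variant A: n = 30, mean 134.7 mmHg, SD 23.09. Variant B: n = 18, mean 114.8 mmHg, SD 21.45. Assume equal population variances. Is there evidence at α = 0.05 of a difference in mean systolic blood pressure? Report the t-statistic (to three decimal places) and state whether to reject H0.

Let group 1 = variant A, group 2 = variant B. H0: μ_1 = μ_2; H1: μ_1 ≠ μ_2 (two-sample pooled-variance t-test, two-sided).
s_p² = [(30−1)·23.09² + (18−1)·21.45²]/(30+18−2) = 506.153
t = (134.7 − 114.8)/√[506.153·(1/30 + 1/18)] = 2.967
df = n₁ + n₂ − 2 = 46
Two-sided p-value ≈ 0.0048
Since p ≈ 0.0048 < α = 0.05, reject H0; the evidence is statistically significant.

t = 2.967; reject H0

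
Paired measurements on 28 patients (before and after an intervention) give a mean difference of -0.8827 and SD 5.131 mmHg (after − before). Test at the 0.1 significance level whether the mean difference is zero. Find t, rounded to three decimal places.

-0.910

H0: μ_d = 0; H1: μ_d ≠ 0 (paired t-test on the differences, two-sided).
t = d̄/(s_d/√n) = -0.8827/(5.131/√28) = -0.910
df = n − 1 = 27
Two-sided p-value ≈ 0.371
Since p ≈ 0.371 > α = 0.1, fail to reject H0; the data do not provide sufficient evidence against H0.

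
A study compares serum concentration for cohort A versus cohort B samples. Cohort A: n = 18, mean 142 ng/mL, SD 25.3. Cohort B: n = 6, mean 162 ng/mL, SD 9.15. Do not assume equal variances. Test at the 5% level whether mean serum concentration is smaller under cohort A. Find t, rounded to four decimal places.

Let group 1 = cohort A, group 2 = cohort B. H0: μ_1 = μ_2; H1: μ_1 < μ_2 (Welch's two-sample t-test, left-tailed).
t = (x̄_1 − x̄_2)/√(s_1²/n_1 + s_2²/n_2) = (142 − 162)/√(25.3²/18 + 9.15²/6) = -2.8423
Welch–Satterthwaite df ≈ 21.63
p-value = P(T ≤ -2.8423) ≈ 0.005
Since p ≈ 0.005 < α = 0.05, reject H0; the evidence is statistically significant.

-2.8423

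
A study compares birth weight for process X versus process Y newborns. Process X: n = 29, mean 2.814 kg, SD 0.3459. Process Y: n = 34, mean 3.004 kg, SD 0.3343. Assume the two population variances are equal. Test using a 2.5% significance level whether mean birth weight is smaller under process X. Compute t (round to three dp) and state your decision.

t = -2.213; reject H0

Let group 1 = process X, group 2 = process Y. H0: μ_1 = μ_2; H1: μ_1 < μ_2 (two-sample pooled-variance t-test, left-tailed).
s_p² = [(29−1)·0.3459² + (34−1)·0.3343²]/(29+34−2) = 0.115378
t = (2.814 − 3.004)/√[0.115378·(1/29 + 1/34)] = -2.213
df = n₁ + n₂ − 2 = 61
p-value = P(T ≤ -2.213) ≈ 0.015
Since p ≈ 0.015 < α = 0.025, reject H0; the data support H1.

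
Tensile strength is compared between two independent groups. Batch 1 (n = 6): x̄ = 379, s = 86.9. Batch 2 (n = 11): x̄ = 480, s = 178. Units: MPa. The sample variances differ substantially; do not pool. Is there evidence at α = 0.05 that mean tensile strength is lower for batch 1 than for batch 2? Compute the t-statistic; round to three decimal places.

-1.570

Let group 1 = batch 1, group 2 = batch 2. H0: μ_1 = μ_2; H1: μ_1 < μ_2 (Welch's two-sample t-test, left-tailed).
t = (x̄_1 − x̄_2)/√(s_1²/n_1 + s_2²/n_2) = (379 − 480)/√(86.9²/6 + 178²/11) = -1.570
Welch–Satterthwaite df ≈ 14.94
p-value = P(T ≤ -1.570) ≈ 0.069
Since p ≈ 0.069 > α = 0.05, fail to reject H0; the data do not provide sufficient evidence against H0.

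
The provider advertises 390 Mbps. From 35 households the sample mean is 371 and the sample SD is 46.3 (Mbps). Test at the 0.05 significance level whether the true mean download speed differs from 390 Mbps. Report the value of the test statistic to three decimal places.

H0: μ = 390; H1: μ ≠ 390 (one-sample t-test, two-sided).
t = (x̄ − μ₀)/(s/√n) = (371 − 390)/(46.3/√35) = -2.428
df = n − 1 = 34
Two-sided p-value ≈ 0.021
Since p ≈ 0.021 < α = 0.05, reject H0; the evidence is statistically significant.

-2.428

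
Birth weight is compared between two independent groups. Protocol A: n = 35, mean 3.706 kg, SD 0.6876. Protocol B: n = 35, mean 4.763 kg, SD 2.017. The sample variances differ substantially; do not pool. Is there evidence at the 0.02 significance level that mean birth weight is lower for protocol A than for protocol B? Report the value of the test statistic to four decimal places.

-2.9345

Let group 1 = protocol A, group 2 = protocol B. H0: μ_1 = μ_2; H1: μ_1 < μ_2 (Welch's two-sample t-test, left-tailed).
t = (x̄_1 − x̄_2)/√(s_1²/n_1 + s_2²/n_2) = (3.706 − 4.763)/√(0.6876²/35 + 2.017²/35) = -2.9345
Welch–Satterthwaite df ≈ 41.80
p-value = P(T ≤ -2.9345) ≈ 0.003
Since p ≈ 0.003 < α = 0.02, reject H0; the data support H1.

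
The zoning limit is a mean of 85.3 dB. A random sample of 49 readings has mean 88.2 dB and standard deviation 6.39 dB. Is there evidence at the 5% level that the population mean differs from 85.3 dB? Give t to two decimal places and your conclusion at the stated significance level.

H0: μ = 85.3; H1: μ ≠ 85.3 (one-sample t-test, two-sided).
t = (x̄ − μ₀)/(s/√n) = (88.2 − 85.3)/(6.39/√49) = 3.18
df = n − 1 = 48
Two-sided p-value ≈ 0.0026
Since p ≈ 0.0026 < α = 0.05, reject H0; the data support H1.

t = 3.18; reject H0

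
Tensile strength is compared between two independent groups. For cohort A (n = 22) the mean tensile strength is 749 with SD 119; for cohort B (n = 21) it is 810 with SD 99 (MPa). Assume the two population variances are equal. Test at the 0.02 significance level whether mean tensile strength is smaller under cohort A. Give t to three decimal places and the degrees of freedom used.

Let group 1 = cohort A, group 2 = cohort B. H0: μ_1 = μ_2; H1: μ_1 < μ_2 (two-sample pooled-variance t-test, left-tailed).
s_p² = [(22−1)·119² + (21−1)·99²]/(22+21−2) = 12034.2
t = (749 − 810)/√[12034.2·(1/22 + 1/21)] = -1.823
df = n₁ + n₂ − 2 = 41
p-value = P(T ≤ -1.823) ≈ 0.038
Since p ≈ 0.038 > α = 0.02, fail to reject H0; the data do not provide sufficient evidence against H0.

t = -1.823, df = 41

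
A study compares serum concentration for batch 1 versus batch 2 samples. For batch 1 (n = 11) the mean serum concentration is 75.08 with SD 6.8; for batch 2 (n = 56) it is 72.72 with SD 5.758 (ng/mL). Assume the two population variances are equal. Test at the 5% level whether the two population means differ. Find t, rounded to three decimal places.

Let group 1 = batch 1, group 2 = batch 2. H0: μ_1 = μ_2; H1: μ_1 ≠ μ_2 (two-sample pooled-variance t-test, two-sided).
s_p² = [(11−1)·6.8² + (56−1)·5.758²]/(11+56−2) = 35.1677
t = (75.08 − 72.72)/√[35.1677·(1/11 + 1/56)] = 1.207
df = n₁ + n₂ − 2 = 65
Two-sided p-value ≈ 0.232
Since p ≈ 0.232 > α = 0.05, fail to reject H0; the evidence is not statistically significant.

1.207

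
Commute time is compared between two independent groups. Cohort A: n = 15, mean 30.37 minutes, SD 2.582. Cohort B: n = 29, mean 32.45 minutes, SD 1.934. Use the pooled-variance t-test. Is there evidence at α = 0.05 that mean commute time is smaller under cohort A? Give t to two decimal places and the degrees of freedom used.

t = -3.01, df = 42

Let group 1 = cohort A, group 2 = cohort B. H0: μ_1 = μ_2; H1: μ_1 < μ_2 (two-sample pooled-variance t-test, left-tailed).
s_p² = [(15−1)·2.582² + (29−1)·1.934²]/(15+29−2) = 4.71581
t = (30.37 − 32.45)/√[4.71581·(1/15 + 1/29)] = -3.01
df = n₁ + n₂ − 2 = 42
p-value = P(T ≤ -3.01) ≈ 0.002
Since p ≈ 0.002 < α = 0.05, reject H0; the evidence is statistically significant.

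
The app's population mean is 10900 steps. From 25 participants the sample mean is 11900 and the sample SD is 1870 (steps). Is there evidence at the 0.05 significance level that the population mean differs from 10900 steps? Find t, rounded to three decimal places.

2.674

H0: μ = 10900; H1: μ ≠ 10900 (one-sample t-test, two-sided).
t = (x̄ − μ₀)/(s/√n) = (11900 − 10900)/(1870/√25) = 2.674
df = n − 1 = 24
Two-sided p-value ≈ 0.013
Since p ≈ 0.013 < α = 0.05, reject H0; the evidence is statistically significant.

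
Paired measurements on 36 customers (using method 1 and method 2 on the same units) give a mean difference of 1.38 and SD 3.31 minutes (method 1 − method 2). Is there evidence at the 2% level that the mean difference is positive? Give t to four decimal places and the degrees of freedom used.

H0: μ_d = 0; H1: μ_d > 0 (paired t-test on the differences, right-tailed).
t = d̄/(s_d/√n) = 1.38/(3.31/√36) = 2.5015
df = n − 1 = 35
p-value = P(T ≥ 2.5015) ≈ 0.009
Since p ≈ 0.009 < α = 0.02, reject H0; the evidence is statistically significant.

t = 2.5015, df = 35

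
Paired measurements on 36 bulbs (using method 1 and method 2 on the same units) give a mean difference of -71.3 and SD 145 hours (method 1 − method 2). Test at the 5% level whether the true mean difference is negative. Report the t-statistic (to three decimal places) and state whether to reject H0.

H0: μ_d = 0; H1: μ_d < 0 (paired t-test on the differences, left-tailed).
t = d̄/(s_d/√n) = -71.3/(145/√36) = -2.950
df = n − 1 = 35
p-value = P(T ≤ -2.950) ≈ 0.0028
Since p ≈ 0.0028 < α = 0.05, reject H0; the data support H1.

t = -2.950; reject H0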